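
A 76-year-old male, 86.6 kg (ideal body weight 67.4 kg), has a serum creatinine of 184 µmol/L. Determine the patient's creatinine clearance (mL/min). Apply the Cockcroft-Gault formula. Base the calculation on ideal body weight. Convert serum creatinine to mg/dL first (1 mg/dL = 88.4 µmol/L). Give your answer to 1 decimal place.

28.8 mL/min

SCr = 184 / 88.4 = 2.081 mg/dL
CrCl = (140 − 76) × 67.4 / (72 × 2.081) = 4313.6 / 149.83 ≈ 28.8 mL/min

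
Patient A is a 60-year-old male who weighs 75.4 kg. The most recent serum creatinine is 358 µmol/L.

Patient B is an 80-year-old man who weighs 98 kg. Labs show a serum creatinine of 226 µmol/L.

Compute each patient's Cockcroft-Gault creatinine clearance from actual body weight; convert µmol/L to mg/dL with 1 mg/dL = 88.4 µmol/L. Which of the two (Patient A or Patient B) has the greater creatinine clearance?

Patient A: SCr = 358 / 88.4 = 4.05 mg/dL
Patient A: CrCl = (140 − 60) × 75.4 / (72 × 4.05) = 6032.0 / 291.60 ≈ 20.7 mL/min
Patient B: SCr = 226 / 88.4 = 2.557 mg/dL
Patient B: CrCl = (140 − 80) × 98 / (72 × 2.557) = 5880.0 / 184.10 ≈ 31.9 mL/min
20.7 vs 31.9 mL/min → Patient B is higher.

Patient B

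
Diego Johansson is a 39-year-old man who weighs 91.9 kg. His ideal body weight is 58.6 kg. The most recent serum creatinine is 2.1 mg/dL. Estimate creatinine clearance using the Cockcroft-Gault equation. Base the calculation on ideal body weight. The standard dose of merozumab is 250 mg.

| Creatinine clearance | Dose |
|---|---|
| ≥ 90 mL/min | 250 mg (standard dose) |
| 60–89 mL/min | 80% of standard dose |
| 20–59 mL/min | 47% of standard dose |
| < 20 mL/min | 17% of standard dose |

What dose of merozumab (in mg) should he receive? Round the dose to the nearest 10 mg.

120 mg

CrCl = (140 − 39) × 58.6 / (72 × 2.1) = 5918.6 / 151.20 ≈ 39.1 mL/min
CrCl ≈ 39 mL/min → bracket 20–59 mL/min.
47% of 250 mg = 117.5 mg → 120 mg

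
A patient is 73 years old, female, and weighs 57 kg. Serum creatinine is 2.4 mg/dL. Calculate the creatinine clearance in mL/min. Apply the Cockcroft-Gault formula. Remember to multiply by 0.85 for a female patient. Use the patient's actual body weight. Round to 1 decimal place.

18.8 mL/min

CrCl = (140 − 73) × 57 / (72 × 2.4) × 0.85 = 3819.0 / 172.80 × 0.85 ≈ 18.8 mL/min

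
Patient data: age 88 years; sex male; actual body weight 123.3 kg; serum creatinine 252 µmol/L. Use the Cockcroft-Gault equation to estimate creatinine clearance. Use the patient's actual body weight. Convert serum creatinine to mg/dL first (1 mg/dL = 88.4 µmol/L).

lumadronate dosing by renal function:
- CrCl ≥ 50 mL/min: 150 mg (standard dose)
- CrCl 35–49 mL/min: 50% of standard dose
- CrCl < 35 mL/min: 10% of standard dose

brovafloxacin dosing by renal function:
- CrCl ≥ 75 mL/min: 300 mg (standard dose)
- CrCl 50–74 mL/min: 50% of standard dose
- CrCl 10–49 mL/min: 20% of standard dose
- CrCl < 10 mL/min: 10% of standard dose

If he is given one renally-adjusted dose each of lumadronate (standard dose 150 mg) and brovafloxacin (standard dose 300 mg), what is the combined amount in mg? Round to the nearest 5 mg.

75 mg

SCr = 252 / 88.4 = 2.851 mg/dL
CrCl = (140 − 88) × 123.3 / (72 × 2.851) = 6411.6 / 205.27 ≈ 31.2 mL/min
CrCl ≈ 31 mL/min.
lumadronate: < 35 mL/min → 10% of 150 mg = 15 mg.
brovafloxacin: 10–49 mL/min → 20% of 300 mg = 60 mg.
Total = 15 + 60 = 75 mg.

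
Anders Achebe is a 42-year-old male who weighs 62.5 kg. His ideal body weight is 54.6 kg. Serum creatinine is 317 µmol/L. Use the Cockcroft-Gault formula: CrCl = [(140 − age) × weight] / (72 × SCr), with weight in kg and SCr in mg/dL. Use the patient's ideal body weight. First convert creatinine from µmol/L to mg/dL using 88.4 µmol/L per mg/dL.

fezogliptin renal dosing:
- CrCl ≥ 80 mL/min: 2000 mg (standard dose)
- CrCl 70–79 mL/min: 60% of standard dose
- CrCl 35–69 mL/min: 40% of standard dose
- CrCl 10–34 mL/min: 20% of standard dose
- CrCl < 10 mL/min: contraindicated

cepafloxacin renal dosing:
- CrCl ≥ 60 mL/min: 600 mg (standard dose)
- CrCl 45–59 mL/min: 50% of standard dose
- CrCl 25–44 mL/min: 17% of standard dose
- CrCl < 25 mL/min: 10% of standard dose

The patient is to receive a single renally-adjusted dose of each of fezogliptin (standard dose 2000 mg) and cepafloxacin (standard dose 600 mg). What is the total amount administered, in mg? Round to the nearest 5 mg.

460 mg

SCr = 317 / 88.4 = 3.586 mg/dL
CrCl = (140 − 42) × 54.6 / (72 × 3.586) = 5350.8 / 258.19 ≈ 20.7 mL/min
CrCl ≈ 21 mL/min.
fezogliptin: 10–34 mL/min → 20% of 2000 mg = 400 mg.
cepafloxacin: < 25 mL/min → 10% of 600 mg = 60 mg.
Total = 400 + 60 = 460 mg.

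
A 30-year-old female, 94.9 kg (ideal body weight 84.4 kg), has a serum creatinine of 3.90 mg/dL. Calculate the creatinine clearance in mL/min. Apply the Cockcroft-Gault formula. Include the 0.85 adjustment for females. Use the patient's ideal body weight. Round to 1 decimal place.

28.1 mL/min

CrCl = (140 − 30) × 84.4 / (72 × 3.9) × 0.85 = 9284.0 / 280.80 × 0.85 ≈ 28.1 mL/min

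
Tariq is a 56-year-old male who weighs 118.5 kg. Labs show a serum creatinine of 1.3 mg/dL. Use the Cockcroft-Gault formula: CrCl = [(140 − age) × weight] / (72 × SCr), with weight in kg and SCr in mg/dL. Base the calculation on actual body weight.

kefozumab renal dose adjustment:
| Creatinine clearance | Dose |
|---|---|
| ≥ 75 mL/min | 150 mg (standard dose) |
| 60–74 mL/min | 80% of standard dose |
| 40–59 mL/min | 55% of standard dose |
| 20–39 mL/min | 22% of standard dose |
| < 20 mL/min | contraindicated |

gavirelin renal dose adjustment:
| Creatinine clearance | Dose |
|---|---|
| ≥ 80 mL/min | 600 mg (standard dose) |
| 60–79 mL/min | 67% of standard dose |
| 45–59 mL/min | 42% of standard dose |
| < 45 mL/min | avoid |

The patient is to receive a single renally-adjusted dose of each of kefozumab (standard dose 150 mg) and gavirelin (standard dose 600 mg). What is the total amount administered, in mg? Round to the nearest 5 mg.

CrCl = (140 − 56) × 118.5 / (72 × 1.3) = 9954.0 / 93.60 ≈ 106.3 mL/min
CrCl ≈ 106 mL/min.
kefozumab: ≥ 75 mL/min → 100% of 150 mg = 150 mg.
gavirelin: ≥ 80 mL/min → 100% of 600 mg = 600 mg.
Total = 150 + 600 = 750 mg.

750 mg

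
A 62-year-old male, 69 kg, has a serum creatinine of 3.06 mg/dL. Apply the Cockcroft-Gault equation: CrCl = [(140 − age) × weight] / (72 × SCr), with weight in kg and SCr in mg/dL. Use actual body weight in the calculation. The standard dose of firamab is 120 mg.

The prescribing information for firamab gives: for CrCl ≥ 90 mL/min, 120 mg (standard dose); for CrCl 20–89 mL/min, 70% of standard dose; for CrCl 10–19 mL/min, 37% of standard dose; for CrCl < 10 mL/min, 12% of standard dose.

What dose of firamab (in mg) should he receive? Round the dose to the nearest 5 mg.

CrCl = (140 − 62) × 69 / (72 × 3.06) = 5382.0 / 220.32 ≈ 24.4 mL/min
CrCl ≈ 24 mL/min → bracket 20–89 mL/min.
70% of 120 mg = 84 mg → 85 mg

85 mg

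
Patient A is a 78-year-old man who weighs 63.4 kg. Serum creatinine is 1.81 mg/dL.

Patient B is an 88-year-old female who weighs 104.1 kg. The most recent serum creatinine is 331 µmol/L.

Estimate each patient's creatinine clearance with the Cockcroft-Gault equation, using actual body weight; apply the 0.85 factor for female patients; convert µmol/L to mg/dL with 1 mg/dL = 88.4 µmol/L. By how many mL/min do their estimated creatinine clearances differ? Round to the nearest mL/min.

Patient A: CrCl = (140 − 78) × 63.4 / (72 × 1.81) = 3930.8 / 130.32 ≈ 30.2 mL/min
Patient B: SCr = 331 / 88.4 = 3.744 mg/dL
Patient B: CrCl = (140 − 88) × 104.1 / (72 × 3.744) × 0.85 = 5413.2 / 269.57 × 0.85 ≈ 17.1 mL/min
|30.2 − 17.1| = 13.1 mL/min

13 mL/min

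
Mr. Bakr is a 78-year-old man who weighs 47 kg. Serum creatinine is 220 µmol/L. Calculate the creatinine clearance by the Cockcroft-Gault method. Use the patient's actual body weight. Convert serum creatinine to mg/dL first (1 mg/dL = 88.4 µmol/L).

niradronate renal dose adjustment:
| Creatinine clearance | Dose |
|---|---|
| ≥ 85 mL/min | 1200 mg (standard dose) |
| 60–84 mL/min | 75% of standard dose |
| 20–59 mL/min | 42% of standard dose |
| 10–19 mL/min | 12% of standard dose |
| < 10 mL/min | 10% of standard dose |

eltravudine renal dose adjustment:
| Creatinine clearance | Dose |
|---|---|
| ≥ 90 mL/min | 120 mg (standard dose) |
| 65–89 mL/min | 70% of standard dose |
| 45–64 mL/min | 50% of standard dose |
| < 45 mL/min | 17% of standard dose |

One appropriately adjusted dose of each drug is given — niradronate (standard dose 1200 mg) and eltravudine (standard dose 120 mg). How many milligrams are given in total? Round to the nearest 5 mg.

SCr = 220 / 88.4 = 2.489 mg/dL
CrCl = (140 − 78) × 47 / (72 × 2.489) = 2914.0 / 179.21 ≈ 16.3 mL/min
CrCl ≈ 16 mL/min.
niradronate: 10–19 mL/min → 12% of 1200 mg = 144 mg.
eltravudine: < 45 mL/min → 17% of 120 mg = 20.4 mg.
Total = 144 + 20.4 = 164.4 mg.

165 mg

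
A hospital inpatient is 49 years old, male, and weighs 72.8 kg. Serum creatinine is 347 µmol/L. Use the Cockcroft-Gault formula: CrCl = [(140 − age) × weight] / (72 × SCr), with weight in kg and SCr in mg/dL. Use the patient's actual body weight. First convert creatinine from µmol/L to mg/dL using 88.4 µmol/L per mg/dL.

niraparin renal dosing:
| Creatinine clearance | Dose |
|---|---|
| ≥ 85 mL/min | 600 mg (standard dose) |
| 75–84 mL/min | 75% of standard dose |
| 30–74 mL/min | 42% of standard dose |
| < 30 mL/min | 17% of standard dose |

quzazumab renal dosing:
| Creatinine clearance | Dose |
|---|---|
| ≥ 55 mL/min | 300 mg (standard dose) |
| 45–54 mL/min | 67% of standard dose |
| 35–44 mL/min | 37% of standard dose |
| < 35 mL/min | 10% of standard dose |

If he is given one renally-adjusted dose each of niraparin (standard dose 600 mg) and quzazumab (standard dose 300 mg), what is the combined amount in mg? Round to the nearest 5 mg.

130 mg

SCr = 347 / 88.4 = 3.925 mg/dL
CrCl = (140 − 49) × 72.8 / (72 × 3.925) = 6624.8 / 282.60 ≈ 23.4 mL/min
CrCl ≈ 23 mL/min.
niraparin: < 30 mL/min → 17% of 600 mg = 102 mg.
quzazumab: < 35 mL/min → 10% of 300 mg = 30 mg.
Total = 102 + 30 = 132 mg.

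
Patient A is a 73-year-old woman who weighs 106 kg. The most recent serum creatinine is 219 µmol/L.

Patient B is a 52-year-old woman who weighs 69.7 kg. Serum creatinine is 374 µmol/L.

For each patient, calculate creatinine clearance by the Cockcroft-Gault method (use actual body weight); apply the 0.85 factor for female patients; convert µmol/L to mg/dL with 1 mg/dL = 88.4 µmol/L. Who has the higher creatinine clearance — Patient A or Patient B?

Patient A: SCr = 219 / 88.4 = 2.477 mg/dL
Patient A: CrCl = (140 − 73) × 106 / (72 × 2.477) × 0.85 = 7102.0 / 178.34 × 0.85 ≈ 33.8 mL/min
Patient B: SCr = 374 / 88.4 = 4.231 mg/dL
Patient B: CrCl = (140 − 52) × 69.7 / (72 × 4.231) × 0.85 = 6133.6 / 304.63 × 0.85 ≈ 17.1 mL/min
33.8 vs 17.1 mL/min → Patient A is higher.

Patient A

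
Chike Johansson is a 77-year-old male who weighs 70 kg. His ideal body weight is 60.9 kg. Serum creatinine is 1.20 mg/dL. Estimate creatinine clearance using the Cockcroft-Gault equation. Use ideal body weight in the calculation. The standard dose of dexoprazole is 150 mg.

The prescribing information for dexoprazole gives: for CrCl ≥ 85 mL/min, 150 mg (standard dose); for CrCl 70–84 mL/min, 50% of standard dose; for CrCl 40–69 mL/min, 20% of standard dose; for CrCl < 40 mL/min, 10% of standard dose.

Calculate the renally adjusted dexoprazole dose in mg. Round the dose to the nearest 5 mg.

CrCl = (140 − 77) × 60.9 / (72 × 1.2) = 3836.7 / 86.40 ≈ 44.4 mL/min
CrCl ≈ 44 mL/min → bracket 40–69 mL/min.
20% of 150 mg = 30 mg

30 mg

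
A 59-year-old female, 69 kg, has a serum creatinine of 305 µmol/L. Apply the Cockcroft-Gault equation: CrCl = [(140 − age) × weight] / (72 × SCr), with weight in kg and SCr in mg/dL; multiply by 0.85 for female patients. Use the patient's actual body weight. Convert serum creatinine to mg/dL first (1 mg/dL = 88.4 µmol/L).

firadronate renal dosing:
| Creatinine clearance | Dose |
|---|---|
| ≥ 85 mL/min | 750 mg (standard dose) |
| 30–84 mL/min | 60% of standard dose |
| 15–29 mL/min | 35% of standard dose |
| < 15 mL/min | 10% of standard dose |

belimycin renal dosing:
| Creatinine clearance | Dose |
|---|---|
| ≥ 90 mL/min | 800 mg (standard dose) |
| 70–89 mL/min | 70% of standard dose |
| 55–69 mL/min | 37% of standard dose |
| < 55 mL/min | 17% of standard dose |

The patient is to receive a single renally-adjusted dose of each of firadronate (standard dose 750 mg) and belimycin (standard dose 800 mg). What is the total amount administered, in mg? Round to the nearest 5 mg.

SCr = 305 / 88.4 = 3.45 mg/dL
CrCl = (140 − 59) × 69 / (72 × 3.45) × 0.85 = 5589.0 / 248.40 × 0.85 ≈ 19.1 mL/min
CrCl ≈ 19 mL/min.
firadronate: 15–29 mL/min → 35% of 750 mg = 262.5 mg.
belimycin: < 55 mL/min → 17% of 800 mg = 136 mg.
Total = 262.5 + 136 = 398.5 mg.

400 mg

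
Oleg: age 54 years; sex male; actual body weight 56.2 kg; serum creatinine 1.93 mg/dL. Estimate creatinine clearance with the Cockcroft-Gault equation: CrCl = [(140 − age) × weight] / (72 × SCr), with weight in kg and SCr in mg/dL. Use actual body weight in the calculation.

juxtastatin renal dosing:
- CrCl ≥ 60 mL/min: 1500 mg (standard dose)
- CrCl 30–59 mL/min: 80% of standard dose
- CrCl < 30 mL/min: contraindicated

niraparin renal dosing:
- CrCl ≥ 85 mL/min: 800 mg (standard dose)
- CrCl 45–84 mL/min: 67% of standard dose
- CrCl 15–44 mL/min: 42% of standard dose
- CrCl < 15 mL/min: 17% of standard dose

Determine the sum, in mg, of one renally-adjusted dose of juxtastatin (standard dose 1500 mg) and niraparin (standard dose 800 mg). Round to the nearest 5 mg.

CrCl = (140 − 54) × 56.2 / (72 × 1.93) = 4833.2 / 138.96 ≈ 34.8 mL/min
CrCl ≈ 35 mL/min.
juxtastatin: 30–59 mL/min → 80% of 1500 mg = 1200 mg.
niraparin: 15–44 mL/min → 42% of 800 mg = 336 mg.
Total = 1200 + 336 = 1536 mg.

1535 mg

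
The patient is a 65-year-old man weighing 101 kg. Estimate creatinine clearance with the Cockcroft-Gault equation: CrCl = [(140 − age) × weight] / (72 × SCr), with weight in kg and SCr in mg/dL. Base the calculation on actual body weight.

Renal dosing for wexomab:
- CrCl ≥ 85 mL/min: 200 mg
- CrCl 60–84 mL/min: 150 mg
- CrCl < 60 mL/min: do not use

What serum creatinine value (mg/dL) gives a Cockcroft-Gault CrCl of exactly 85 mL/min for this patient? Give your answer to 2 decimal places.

Standard dose requires CrCl ≥ 85 mL/min.
Set (140 − 65) × 101 / (72 × SCr) = 85
SCr = (140 − 65) × 101 / (72 × 85) = 1.238 mg/dL

1.24 mg/dL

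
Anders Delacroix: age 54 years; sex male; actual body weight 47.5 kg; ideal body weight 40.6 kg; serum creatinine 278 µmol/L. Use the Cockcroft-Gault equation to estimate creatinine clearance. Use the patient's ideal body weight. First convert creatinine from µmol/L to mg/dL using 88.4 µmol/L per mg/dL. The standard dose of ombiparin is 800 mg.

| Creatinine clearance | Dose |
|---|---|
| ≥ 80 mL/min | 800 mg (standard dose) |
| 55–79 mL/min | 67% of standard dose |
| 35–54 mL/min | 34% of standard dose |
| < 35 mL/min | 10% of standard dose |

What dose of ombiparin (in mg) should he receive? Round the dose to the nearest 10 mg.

SCr = 278 / 88.4 = 3.145 mg/dL
CrCl = (140 − 54) × 40.6 / (72 × 3.145) = 3491.6 / 226.44 ≈ 15.4 mL/min
CrCl ≈ 15 mL/min → bracket < 35 mL/min.
10% of 800 mg = 80 mg

80 mg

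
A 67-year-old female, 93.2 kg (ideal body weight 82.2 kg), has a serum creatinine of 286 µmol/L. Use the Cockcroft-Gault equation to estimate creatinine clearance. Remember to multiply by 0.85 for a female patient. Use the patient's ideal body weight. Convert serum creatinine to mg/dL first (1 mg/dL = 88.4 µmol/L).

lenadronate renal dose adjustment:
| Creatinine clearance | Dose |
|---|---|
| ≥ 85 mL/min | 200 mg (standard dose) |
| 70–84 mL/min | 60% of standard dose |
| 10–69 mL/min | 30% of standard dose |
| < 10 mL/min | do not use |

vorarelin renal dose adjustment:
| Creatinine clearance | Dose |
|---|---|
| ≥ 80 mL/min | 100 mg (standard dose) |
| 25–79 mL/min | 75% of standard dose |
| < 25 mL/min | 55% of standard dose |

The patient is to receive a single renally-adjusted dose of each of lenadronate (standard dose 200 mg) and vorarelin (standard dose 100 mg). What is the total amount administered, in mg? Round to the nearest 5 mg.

115 mg

SCr = 286 / 88.4 = 3.235 mg/dL
CrCl = (140 − 67) × 82.2 / (72 × 3.235) × 0.85 = 6000.6 / 232.92 × 0.85 ≈ 21.9 mL/min
CrCl ≈ 22 mL/min.
lenadronate: 10–69 mL/min → 30% of 200 mg = 60 mg.
vorarelin: < 25 mL/min → 55% of 100 mg = 55 mg.
Total = 60 + 55 = 115 mg.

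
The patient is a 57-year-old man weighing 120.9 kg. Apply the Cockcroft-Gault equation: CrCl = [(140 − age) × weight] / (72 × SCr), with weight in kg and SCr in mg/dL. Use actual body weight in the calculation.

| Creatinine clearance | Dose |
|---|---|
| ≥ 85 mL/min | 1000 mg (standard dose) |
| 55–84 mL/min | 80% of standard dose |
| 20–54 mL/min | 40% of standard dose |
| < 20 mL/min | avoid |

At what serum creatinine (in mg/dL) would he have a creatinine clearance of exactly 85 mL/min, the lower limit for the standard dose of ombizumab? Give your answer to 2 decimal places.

1.64 mg/dL

Standard dose requires CrCl ≥ 85 mL/min.
Set (140 − 57) × 120.9 / (72 × SCr) = 85
SCr = (140 − 57) × 120.9 / (72 × 85) = 1.640 mg/dL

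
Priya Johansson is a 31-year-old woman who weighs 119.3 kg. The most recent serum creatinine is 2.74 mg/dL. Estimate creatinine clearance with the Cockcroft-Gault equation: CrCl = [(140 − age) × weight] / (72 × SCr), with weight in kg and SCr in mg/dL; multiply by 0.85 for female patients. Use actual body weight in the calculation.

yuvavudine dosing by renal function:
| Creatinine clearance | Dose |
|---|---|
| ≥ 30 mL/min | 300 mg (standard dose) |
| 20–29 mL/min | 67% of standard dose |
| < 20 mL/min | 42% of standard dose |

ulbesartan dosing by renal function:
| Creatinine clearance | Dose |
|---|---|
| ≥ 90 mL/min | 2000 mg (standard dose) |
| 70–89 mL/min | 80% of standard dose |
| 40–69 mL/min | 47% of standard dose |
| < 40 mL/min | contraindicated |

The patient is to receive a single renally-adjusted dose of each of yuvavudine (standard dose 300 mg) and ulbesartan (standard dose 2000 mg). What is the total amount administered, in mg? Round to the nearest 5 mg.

CrCl = (140 − 31) × 119.3 / (72 × 2.74) × 0.85 = 13003.7 / 197.28 × 0.85 ≈ 56.0 mL/min
CrCl ≈ 56 mL/min.
yuvavudine: ≥ 30 mL/min → 100% of 300 mg = 300 mg.
ulbesartan: 40–69 mL/min → 47% of 2000 mg = 940 mg.
Total = 300 + 940 = 1240 mg.

1240 mg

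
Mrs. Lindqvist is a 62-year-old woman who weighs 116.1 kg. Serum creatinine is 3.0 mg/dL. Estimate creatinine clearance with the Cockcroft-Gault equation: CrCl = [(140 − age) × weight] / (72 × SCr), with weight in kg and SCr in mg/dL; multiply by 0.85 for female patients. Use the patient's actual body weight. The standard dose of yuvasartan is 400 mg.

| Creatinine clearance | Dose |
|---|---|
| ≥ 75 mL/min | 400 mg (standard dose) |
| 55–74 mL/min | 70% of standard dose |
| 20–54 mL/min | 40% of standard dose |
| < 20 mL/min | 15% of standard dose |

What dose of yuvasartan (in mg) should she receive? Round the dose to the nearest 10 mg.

CrCl = (140 − 62) × 116.1 / (72 × 3) × 0.85 = 9055.8 / 216.00 × 0.85 ≈ 35.6 mL/min
CrCl ≈ 36 mL/min → bracket 20–54 mL/min.
40% of 400 mg = 160 mg

160 mg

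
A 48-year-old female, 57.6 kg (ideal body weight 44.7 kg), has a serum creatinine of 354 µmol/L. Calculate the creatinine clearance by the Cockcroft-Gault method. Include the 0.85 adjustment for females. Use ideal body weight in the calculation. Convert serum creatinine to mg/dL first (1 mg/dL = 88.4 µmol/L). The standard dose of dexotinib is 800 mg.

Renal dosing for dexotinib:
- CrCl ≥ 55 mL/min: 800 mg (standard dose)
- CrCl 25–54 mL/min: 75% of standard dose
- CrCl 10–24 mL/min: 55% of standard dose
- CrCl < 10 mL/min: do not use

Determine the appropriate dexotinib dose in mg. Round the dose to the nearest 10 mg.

440 mg

SCr = 354 / 88.4 = 4.005 mg/dL
CrCl = (140 − 48) × 44.7 / (72 × 4.005) × 0.85 = 4112.4 / 288.36 × 0.85 ≈ 12.1 mL/min
CrCl ≈ 12 mL/min → bracket 10–24 mL/min.
55% of 800 mg = 440 mg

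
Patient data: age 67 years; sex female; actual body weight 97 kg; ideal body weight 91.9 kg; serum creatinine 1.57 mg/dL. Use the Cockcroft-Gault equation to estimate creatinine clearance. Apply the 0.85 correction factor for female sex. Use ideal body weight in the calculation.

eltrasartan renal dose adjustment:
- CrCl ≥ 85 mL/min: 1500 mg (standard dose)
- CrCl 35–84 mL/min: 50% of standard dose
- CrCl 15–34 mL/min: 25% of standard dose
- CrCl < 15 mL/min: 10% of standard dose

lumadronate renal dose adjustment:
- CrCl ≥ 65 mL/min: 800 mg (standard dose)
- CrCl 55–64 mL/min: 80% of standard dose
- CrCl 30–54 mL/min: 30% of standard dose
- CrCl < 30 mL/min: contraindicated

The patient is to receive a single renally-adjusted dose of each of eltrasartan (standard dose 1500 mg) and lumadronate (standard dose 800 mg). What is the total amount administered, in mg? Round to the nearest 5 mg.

CrCl = (140 − 67) × 91.9 / (72 × 1.57) × 0.85 = 6708.7 / 113.04 × 0.85 ≈ 50.4 mL/min
CrCl ≈ 50 mL/min.
eltrasartan: 35–84 mL/min → 50% of 1500 mg = 750 mg.
lumadronate: 30–54 mL/min → 30% of 800 mg = 240 mg.
Total = 750 + 240 = 990 mg.

990 mg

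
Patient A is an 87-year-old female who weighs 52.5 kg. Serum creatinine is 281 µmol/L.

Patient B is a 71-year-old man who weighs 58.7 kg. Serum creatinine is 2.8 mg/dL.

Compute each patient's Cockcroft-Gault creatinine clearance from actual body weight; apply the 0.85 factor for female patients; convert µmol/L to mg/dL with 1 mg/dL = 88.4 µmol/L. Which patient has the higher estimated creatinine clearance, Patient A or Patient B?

Patient A: SCr = 281 / 88.4 = 3.179 mg/dL
Patient A: CrCl = (140 − 87) × 52.5 / (72 × 3.179) × 0.85 = 2782.5 / 228.89 × 0.85 ≈ 10.3 mL/min
Patient B: CrCl = (140 − 71) × 58.7 / (72 × 2.8) = 4050.3 / 201.60 ≈ 20.1 mL/min
10.3 vs 20.1 mL/min → Patient B is higher.

Patient B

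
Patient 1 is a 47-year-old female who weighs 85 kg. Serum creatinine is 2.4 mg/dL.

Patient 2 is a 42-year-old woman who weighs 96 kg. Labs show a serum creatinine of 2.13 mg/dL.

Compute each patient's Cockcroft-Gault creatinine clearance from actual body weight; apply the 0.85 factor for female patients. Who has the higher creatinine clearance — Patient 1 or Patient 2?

Patient 1: CrCl = (140 − 47) × 85 / (72 × 2.4) × 0.85 = 7905.0 / 172.80 × 0.85 ≈ 38.9 mL/min
Patient 2: CrCl = (140 − 42) × 96 / (72 × 2.13) × 0.85 = 9408.0 / 153.36 × 0.85 ≈ 52.1 mL/min
38.9 vs 52.1 mL/min → Patient 2 is higher.

Patient 2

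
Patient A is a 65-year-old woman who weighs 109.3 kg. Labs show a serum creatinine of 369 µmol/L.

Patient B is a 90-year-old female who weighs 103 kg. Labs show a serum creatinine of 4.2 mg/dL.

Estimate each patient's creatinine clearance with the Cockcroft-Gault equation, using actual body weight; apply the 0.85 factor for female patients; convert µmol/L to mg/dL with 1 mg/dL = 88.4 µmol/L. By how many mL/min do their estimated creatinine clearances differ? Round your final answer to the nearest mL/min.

9 mL/min

Patient A: SCr = 369 / 88.4 = 4.174 mg/dL
Patient A: CrCl = (140 − 65) × 109.3 / (72 × 4.174) × 0.85 = 8197.5 / 300.53 × 0.85 ≈ 23.2 mL/min
Patient B: CrCl = (140 − 90) × 103 / (72 × 4.2) × 0.85 = 5150.0 / 302.40 × 0.85 ≈ 14.5 mL/min
|23.2 − 14.5| = 8.7 mL/min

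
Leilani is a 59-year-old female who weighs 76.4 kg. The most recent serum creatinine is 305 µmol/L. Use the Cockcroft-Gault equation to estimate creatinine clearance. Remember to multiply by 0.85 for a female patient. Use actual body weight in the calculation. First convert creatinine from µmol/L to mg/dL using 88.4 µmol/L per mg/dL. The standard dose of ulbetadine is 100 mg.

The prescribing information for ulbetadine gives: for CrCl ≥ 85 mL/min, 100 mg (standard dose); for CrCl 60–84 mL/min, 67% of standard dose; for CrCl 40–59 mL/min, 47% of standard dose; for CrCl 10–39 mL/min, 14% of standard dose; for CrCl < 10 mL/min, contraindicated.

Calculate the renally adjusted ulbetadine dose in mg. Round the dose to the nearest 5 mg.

SCr = 305 / 88.4 = 3.45 mg/dL
CrCl = (140 − 59) × 76.4 / (72 × 3.45) × 0.85 = 6188.4 / 248.40 × 0.85 ≈ 21.2 mL/min
CrCl ≈ 21 mL/min → bracket 10–39 mL/min.
14% of 100 mg = 14 mg → 15 mg

15 mg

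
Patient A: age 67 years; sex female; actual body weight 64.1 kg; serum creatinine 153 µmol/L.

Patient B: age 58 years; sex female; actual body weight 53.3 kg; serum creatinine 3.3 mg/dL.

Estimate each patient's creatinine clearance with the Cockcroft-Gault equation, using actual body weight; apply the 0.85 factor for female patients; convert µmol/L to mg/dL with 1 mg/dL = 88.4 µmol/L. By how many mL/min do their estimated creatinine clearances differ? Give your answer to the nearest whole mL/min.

16 mL/min

Patient A: SCr = 153 / 88.4 = 1.731 mg/dL
Patient A: CrCl = (140 − 67) × 64.1 / (72 × 1.731) × 0.85 = 4679.3 / 124.63 × 0.85 ≈ 31.9 mL/min
Patient B: CrCl = (140 − 58) × 53.3 / (72 × 3.3) × 0.85 = 4370.6 / 237.60 × 0.85 ≈ 15.6 mL/min
|31.9 − 15.6| = 16.3 mL/min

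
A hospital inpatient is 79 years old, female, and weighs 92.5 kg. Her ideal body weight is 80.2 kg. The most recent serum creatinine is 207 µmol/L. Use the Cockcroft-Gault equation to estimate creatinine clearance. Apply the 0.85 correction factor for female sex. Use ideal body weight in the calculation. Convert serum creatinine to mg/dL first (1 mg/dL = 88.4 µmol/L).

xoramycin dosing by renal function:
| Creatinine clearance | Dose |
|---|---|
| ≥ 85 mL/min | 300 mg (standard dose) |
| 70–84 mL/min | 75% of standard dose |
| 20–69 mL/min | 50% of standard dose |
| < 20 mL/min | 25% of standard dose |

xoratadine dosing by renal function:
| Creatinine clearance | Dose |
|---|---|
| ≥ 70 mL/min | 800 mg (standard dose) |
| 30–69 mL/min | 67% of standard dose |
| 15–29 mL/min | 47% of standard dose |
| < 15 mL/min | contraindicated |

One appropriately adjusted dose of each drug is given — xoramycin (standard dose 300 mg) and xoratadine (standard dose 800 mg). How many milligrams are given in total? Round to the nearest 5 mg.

525 mg

SCr = 207 / 88.4 = 2.342 mg/dL
CrCl = (140 − 79) × 80.2 / (72 × 2.342) × 0.85 = 4892.2 / 168.62 × 0.85 ≈ 24.7 mL/min
CrCl ≈ 25 mL/min.
xoramycin: 20–69 mL/min → 50% of 300 mg = 150 mg.
xoratadine: 15–29 mL/min → 47% of 800 mg = 376 mg.
Total = 150 + 376 = 526 mg.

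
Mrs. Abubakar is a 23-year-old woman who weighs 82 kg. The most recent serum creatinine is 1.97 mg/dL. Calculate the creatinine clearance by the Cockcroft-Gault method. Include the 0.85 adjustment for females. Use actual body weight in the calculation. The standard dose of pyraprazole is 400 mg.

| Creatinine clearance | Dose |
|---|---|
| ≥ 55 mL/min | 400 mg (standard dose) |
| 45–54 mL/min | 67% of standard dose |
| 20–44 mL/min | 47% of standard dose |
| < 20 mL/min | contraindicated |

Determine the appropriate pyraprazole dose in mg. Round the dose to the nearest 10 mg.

CrCl = (140 − 23) × 82 / (72 × 1.97) × 0.85 = 9594.0 / 141.84 × 0.85 ≈ 57.5 mL/min
CrCl ≈ 57 mL/min → bracket ≥ 55 mL/min.
100% of 400 mg = 400 mg

400 mg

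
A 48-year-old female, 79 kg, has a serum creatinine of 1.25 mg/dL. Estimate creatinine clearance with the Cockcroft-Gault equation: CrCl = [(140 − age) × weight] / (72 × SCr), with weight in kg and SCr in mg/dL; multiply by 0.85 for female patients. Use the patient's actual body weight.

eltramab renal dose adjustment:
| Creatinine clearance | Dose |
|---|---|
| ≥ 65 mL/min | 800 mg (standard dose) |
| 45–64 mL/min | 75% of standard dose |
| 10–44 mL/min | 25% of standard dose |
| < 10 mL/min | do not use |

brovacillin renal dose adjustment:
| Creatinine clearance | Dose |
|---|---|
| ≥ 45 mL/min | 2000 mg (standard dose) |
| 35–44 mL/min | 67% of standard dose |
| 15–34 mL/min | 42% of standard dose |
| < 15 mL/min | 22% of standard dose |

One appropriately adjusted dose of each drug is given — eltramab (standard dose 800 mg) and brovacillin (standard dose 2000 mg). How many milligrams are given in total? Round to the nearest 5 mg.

CrCl = (140 − 48) × 79 / (72 × 1.25) × 0.85 = 7268.0 / 90.00 × 0.85 ≈ 68.6 mL/min
CrCl ≈ 69 mL/min.
eltramab: ≥ 65 mL/min → 100% of 800 mg = 800 mg.
brovacillin: ≥ 45 mL/min → 100% of 2000 mg = 2000 mg.
Total = 800 + 2000 = 2800 mg.

2800 mg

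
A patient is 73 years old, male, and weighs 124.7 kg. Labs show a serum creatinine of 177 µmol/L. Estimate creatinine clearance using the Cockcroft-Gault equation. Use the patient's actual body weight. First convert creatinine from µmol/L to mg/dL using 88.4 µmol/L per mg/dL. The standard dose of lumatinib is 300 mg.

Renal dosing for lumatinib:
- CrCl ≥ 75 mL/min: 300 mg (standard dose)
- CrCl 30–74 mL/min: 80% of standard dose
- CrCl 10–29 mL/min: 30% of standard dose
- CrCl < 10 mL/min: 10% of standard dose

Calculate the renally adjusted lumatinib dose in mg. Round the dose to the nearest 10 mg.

SCr = 177 / 88.4 = 2.002 mg/dL
CrCl = (140 − 73) × 124.7 / (72 × 2.002) = 8354.9 / 144.14 ≈ 58.0 mL/min
CrCl ≈ 58 mL/min → bracket 30–74 mL/min.
80% of 300 mg = 240 mg

240 mg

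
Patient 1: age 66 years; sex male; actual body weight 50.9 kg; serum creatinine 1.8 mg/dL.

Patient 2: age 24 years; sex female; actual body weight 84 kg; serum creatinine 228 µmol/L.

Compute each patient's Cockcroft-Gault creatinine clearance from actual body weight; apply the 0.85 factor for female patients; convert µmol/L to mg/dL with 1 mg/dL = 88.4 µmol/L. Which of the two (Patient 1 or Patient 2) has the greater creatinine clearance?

Patient 1: CrCl = (140 − 66) × 50.9 / (72 × 1.8) = 3766.6 / 129.60 ≈ 29.1 mL/min
Patient 2: SCr = 228 / 88.4 = 2.579 mg/dL
Patient 2: CrCl = (140 − 24) × 84 / (72 × 2.579) × 0.85 = 9744.0 / 185.69 × 0.85 ≈ 44.6 mL/min
29.1 vs 44.6 mL/min → Patient 2 is higher.

Patient 2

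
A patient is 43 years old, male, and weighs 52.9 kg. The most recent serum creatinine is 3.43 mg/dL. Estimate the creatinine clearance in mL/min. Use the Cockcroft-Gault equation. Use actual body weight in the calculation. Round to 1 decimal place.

CrCl = (140 − 43) × 52.9 / (72 × 3.43) = 5131.3 / 246.96 ≈ 20.8 mL/min

20.8 mL/min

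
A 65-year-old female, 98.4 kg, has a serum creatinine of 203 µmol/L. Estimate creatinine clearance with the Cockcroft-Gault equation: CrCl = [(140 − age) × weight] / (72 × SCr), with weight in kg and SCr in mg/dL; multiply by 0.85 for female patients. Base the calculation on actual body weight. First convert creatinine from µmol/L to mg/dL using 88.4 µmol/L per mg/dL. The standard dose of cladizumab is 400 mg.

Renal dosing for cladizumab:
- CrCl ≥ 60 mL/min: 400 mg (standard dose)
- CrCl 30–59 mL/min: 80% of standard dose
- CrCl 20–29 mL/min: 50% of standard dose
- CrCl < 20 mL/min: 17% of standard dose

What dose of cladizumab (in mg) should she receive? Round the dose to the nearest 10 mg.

320 mg

SCr = 203 / 88.4 = 2.296 mg/dL
CrCl = (140 − 65) × 98.4 / (72 × 2.296) × 0.85 = 7380.0 / 165.31 × 0.85 ≈ 37.9 mL/min
CrCl ≈ 38 mL/min → bracket 30–59 mL/min.
80% of 400 mg = 320 mg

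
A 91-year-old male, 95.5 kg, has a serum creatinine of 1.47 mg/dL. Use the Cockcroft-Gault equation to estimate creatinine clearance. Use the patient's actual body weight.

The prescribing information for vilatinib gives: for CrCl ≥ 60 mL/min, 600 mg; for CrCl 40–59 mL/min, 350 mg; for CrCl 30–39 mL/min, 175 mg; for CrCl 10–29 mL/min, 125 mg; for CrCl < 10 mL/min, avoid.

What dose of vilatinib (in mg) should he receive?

CrCl = (140 − 91) × 95.5 / (72 × 1.47) = 4679.5 / 105.84 ≈ 44.2 mL/min
CrCl ≈ 44 mL/min → bracket 40–59 mL/min.
Dose for this bracket: 350 mg.

350 mg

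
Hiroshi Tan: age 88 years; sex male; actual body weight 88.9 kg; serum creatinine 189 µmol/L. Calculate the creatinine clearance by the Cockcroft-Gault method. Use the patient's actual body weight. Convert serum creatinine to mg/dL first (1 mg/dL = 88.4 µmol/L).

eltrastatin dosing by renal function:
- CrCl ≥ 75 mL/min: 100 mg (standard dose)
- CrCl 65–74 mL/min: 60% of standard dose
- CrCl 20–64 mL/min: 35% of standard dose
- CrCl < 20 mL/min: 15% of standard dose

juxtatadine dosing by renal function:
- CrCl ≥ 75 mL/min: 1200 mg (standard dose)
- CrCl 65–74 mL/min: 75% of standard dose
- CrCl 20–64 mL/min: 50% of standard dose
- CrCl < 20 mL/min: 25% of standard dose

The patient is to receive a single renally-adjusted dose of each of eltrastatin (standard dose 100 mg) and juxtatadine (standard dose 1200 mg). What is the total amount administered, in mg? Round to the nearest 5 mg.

SCr = 189 / 88.4 = 2.138 mg/dL
CrCl = (140 − 88) × 88.9 / (72 × 2.138) = 4622.8 / 153.94 ≈ 30.0 mL/min
CrCl ≈ 30 mL/min.
eltrastatin: 20–64 mL/min → 35% of 100 mg = 35 mg.
juxtatadine: 20–64 mL/min → 50% of 1200 mg = 600 mg.
Total = 35 + 600 = 635 mg.

635 mg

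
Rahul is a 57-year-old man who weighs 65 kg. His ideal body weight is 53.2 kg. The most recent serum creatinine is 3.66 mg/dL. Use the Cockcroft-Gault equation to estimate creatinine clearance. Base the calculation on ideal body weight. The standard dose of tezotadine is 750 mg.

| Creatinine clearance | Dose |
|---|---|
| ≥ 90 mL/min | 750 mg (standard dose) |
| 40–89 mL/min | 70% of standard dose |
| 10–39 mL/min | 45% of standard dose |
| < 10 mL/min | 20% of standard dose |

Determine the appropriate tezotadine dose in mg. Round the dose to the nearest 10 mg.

340 mg

CrCl = (140 − 57) × 53.2 / (72 × 3.66) = 4415.6 / 263.52 ≈ 16.8 mL/min
CrCl ≈ 17 mL/min → bracket 10–39 mL/min.
45% of 750 mg = 337.5 mg → 340 mg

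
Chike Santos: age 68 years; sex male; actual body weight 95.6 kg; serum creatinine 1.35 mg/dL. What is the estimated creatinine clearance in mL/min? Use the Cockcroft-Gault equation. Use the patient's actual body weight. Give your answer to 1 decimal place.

70.8 mL/min

CrCl = (140 − 68) × 95.6 / (72 × 1.35) = 6883.2 / 97.20 ≈ 70.8 mL/min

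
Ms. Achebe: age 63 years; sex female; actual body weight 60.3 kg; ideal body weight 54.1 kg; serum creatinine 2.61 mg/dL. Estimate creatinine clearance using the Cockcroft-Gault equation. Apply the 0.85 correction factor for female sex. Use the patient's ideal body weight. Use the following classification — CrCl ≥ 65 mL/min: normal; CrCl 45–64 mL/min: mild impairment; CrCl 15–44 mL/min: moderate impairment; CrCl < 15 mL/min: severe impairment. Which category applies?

moderate impairment

CrCl = (140 − 63) × 54.1 / (72 × 2.61) × 0.85 = 4165.7 / 187.92 × 0.85 ≈ 18.8 mL/min
19 mL/min falls in the 'moderate impairment' range.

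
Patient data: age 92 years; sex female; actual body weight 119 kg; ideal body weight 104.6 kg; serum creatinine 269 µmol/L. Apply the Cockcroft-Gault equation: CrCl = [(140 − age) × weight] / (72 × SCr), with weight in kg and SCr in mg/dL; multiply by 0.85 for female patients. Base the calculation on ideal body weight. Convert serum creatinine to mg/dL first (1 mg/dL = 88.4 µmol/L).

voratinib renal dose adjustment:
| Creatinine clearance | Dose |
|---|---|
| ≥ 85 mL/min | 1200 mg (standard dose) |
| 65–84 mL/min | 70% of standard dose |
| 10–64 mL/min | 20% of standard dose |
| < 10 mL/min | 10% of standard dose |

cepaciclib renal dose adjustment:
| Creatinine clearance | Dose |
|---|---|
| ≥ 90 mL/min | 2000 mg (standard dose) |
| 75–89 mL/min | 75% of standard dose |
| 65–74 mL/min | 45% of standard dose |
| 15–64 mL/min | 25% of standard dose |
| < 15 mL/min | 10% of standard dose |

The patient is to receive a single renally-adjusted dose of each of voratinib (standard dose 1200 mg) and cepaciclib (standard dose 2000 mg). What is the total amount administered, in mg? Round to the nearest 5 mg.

SCr = 269 / 88.4 = 3.043 mg/dL
CrCl = (140 − 92) × 104.6 / (72 × 3.043) × 0.85 = 5020.8 / 219.10 × 0.85 ≈ 19.5 mL/min
CrCl ≈ 19 mL/min.
voratinib: 10–64 mL/min → 20% of 1200 mg = 240 mg.
cepaciclib: 15–64 mL/min → 25% of 2000 mg = 500 mg.
Total = 240 + 500 = 740 mg.

740 mg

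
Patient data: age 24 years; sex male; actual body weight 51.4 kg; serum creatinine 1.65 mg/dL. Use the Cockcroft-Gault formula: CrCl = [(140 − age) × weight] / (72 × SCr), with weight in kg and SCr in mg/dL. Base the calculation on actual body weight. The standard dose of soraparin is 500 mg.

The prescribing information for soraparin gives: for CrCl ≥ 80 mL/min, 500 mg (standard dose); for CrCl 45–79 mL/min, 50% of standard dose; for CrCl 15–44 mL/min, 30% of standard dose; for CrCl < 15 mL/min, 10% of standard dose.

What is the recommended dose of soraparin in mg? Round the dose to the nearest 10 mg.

CrCl = (140 − 24) × 51.4 / (72 × 1.65) = 5962.4 / 118.80 ≈ 50.2 mL/min
CrCl ≈ 50 mL/min → bracket 45–79 mL/min.
50% of 500 mg = 250 mg

250 mg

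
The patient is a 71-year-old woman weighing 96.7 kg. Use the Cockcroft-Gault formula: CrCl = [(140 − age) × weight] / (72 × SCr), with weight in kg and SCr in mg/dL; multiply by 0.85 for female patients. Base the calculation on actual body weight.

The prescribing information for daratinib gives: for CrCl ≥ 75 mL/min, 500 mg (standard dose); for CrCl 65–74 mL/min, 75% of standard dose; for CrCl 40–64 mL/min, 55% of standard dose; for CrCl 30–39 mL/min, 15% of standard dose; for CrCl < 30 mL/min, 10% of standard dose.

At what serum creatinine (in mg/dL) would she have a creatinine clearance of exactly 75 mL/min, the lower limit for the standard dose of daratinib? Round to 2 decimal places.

1.05 mg/dL

Standard dose requires CrCl ≥ 75 mL/min.
Set (140 − 71) × 96.7 × 0.85 / (72 × SCr) = 75
SCr = (140 − 71) × 96.7 × 0.85 / (72 × 75) = 1.050 mg/dL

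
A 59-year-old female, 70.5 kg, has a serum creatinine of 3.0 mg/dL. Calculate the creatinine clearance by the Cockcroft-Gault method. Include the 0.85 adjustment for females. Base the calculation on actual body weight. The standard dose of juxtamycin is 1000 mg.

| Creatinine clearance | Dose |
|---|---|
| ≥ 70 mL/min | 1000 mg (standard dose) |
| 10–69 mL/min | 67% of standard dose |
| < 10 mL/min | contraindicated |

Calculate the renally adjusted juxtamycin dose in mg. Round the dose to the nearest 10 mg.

670 mg

CrCl = (140 − 59) × 70.5 / (72 × 3) × 0.85 = 5710.5 / 216.00 × 0.85 ≈ 22.5 mL/min
CrCl ≈ 22 mL/min → bracket 10–69 mL/min.
67% of 1000 mg = 670 mg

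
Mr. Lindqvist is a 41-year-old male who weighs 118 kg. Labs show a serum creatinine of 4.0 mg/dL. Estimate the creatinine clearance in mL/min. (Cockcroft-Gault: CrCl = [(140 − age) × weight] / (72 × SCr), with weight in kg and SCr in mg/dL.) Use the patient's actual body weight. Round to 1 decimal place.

CrCl = (140 − 41) × 118 / (72 × 4) = 11682.0 / 288.00 ≈ 40.6 mL/min

40.6 mL/min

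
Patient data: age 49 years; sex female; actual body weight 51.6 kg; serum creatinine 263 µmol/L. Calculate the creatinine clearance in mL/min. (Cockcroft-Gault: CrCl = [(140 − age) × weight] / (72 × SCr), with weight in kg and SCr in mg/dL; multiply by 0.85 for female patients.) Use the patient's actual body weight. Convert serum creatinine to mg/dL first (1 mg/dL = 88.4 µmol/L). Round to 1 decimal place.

18.6 mL/min

SCr = 263 / 88.4 = 2.975 mg/dL
CrCl = (140 − 49) × 51.6 / (72 × 2.975) × 0.85 = 4695.6 / 214.20 × 0.85 ≈ 18.6 mL/min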